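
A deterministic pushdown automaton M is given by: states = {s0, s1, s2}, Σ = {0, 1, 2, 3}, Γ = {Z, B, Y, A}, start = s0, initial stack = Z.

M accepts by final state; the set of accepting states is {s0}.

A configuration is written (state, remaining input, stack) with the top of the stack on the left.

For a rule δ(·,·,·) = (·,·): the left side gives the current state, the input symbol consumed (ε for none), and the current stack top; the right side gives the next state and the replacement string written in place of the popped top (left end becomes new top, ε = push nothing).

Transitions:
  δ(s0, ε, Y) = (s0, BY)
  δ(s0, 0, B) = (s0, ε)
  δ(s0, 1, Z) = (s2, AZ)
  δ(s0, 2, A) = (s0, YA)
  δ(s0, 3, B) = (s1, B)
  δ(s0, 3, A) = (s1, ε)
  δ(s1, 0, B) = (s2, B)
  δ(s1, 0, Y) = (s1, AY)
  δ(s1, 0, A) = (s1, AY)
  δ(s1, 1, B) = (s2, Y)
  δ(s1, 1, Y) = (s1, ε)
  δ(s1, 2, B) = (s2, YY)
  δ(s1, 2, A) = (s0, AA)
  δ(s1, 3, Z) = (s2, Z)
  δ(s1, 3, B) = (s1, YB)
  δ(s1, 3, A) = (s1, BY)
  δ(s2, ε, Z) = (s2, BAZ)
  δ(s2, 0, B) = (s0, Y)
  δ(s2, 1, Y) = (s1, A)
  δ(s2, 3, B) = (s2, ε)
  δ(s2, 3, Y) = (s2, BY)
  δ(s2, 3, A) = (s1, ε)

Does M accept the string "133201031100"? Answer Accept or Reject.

(s0, 133201031100, Z) ⊢ (s2, 33201031100, AZ) ⊢ (s1, 3201031100, Z) ⊢ (s2, 201031100, Z) ⊢ (s2, 201031100, BAZ)
No transition applies at (s2, 201031100, BAZ); input not fully consumed.

Reject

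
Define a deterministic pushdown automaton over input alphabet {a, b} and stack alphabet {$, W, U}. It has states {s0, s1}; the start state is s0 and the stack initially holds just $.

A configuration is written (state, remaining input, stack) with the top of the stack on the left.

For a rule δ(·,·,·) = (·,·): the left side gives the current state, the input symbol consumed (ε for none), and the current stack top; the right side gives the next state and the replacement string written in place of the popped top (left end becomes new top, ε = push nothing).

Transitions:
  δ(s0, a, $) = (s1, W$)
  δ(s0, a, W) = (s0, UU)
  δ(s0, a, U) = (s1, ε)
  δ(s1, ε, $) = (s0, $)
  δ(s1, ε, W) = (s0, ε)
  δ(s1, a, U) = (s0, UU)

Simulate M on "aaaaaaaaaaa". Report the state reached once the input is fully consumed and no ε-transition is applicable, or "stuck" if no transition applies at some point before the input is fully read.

(s0, aaaaaaaaaaa, $)
  read a, top $: go to s1, push W$ → (s1, aaaaaaaaaa, W$)
  ε-move, top W: go to s0, push ε → (s0, aaaaaaaaaa, $)
  read a, top $: go to s1, push W$ → (s1, aaaaaaaaa, W$)
  ε-move, top W: go to s0, push ε → (s0, aaaaaaaaa, $)
  read a, top $: go to s1, push W$ → (s1, aaaaaaaa, W$)
  ε-move, top W: go to s0, push ε → (s0, aaaaaaaa, $)
  read a, top $: go to s1, push W$ → (s1, aaaaaaa, W$)
  ε-move, top W: go to s0, push ε → (s0, aaaaaaa, $)
  read a, top $: go to s1, push W$ → (s1, aaaaaa, W$)
  ε-move, top W: go to s0, push ε → (s0, aaaaaa, $)
  read a, top $: go to s1, push W$ → (s1, aaaaa, W$)
  ε-move, top W: go to s0, push ε → (s0, aaaaa, $)
  read a, top $: go to s1, push W$ → (s1, aaaa, W$)
  ε-move, top W: go to s0, push ε → (s0, aaaa, $)
  read a, top $: go to s1, push W$ → (s1, aaa, W$)
  ε-move, top W: go to s0, push ε → (s0, aaa, $)
  read a, top $: go to s1, push W$ → (s1, aa, W$)
  ε-move, top W: go to s0, push ε → (s0, aa, $)
  read a, top $: go to s1, push W$ → (s1, a, W$)
  ε-move, top W: go to s0, push ε → (s0, a, $)
  read a, top $: go to s1, push W$ → (s1, ε, W$)
  ε-move, top W: go to s0, push ε → (s0, ε, $)
All input consumed; M is in state s0.

s0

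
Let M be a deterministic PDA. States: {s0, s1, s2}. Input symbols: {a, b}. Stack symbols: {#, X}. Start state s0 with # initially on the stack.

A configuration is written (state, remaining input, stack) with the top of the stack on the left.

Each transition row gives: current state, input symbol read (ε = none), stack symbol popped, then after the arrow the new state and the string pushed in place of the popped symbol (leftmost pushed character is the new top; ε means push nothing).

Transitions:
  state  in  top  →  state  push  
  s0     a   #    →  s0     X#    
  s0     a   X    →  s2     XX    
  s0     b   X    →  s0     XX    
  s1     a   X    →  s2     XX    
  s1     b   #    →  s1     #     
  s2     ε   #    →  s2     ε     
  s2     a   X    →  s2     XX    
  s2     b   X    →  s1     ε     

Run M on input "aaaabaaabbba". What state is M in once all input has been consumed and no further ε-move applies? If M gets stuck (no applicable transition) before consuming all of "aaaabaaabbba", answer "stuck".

stuck

(s0, aaaabaaabbba, #)
  read a, top #: go to s0, push X# → (s0, aaabaaabbba, X#)
  read a, top X: go to s2, push XX → (s2, aabaaabbba, XX#)
  read a, top X: go to s2, push XX → (s2, abaaabbba, XXX#)
  read a, top X: go to s2, push XX → (s2, baaabbba, XXXX#)
  read b, top X: go to s1, push ε → (s1, aaabbba, XXX#)
  read a, top X: go to s2, push XX → (s2, aabbba, XXXX#)
  read a, top X: go to s2, push XX → (s2, abbba, XXXXX#)
  read a, top X: go to s2, push XX → (s2, bbba, XXXXXX#)
  read b, top X: go to s1, push ε → (s1, bba, XXXXX#)
No transition for (s1, b, top X); M blocks with input bba remaining.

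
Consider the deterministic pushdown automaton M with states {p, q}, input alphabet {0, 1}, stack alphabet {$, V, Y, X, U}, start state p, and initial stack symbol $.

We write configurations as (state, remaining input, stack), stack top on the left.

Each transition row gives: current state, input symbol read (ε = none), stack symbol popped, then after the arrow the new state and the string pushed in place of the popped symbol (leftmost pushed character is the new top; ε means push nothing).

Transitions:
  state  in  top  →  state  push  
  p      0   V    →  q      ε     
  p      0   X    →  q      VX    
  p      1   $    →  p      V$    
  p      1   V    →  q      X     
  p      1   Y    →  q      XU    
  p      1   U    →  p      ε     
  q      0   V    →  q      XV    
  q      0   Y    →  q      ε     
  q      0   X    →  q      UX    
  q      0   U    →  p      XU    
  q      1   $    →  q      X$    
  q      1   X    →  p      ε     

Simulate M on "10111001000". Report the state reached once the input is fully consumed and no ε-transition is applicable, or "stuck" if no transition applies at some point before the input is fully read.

(p, 10111001000, $) ⊢ (p, 0111001000, V$) ⊢ (q, 111001000, $) ⊢ (q, 11001000, X$) ⊢ (p, 1001000, $) ⊢ (p, 001000, V$) ⊢ (q, 01000, $)
No transition for (q, 0, top $); M blocks with input 01000 remaining.

stuck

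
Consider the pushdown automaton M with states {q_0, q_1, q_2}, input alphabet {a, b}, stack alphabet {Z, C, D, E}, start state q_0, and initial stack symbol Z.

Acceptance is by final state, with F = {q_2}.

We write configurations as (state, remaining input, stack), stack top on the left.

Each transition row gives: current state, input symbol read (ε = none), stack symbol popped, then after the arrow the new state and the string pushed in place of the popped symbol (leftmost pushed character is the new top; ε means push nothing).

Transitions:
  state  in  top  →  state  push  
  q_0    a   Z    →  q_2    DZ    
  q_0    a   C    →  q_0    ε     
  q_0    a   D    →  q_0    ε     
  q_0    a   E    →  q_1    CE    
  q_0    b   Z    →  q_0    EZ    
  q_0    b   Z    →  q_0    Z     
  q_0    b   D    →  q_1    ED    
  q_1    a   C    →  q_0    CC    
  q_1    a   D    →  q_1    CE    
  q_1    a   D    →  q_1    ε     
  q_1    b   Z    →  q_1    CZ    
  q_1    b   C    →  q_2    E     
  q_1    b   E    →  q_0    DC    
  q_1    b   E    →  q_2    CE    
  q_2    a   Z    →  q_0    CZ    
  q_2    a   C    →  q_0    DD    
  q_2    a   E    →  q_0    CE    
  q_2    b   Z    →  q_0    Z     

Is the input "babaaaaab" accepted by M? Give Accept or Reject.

No computation consumes all input and reaches a final state.

Reject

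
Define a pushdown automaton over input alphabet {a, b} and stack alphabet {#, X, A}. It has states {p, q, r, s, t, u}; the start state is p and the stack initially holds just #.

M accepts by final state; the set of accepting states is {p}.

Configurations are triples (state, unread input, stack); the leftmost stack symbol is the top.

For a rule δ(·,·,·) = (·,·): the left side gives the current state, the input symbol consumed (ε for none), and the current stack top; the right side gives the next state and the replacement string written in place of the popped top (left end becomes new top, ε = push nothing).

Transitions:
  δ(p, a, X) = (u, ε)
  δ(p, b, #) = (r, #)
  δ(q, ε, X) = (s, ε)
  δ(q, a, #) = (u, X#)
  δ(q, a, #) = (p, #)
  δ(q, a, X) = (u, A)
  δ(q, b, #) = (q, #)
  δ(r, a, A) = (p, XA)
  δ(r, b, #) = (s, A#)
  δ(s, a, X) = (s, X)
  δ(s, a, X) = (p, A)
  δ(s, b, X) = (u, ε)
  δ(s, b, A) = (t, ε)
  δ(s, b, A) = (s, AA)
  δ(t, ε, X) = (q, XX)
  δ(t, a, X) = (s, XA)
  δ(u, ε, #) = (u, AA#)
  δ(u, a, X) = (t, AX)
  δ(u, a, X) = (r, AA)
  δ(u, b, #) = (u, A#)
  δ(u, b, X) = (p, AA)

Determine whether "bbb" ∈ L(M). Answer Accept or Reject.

Reject

No computation consumes all input and reaches a final state.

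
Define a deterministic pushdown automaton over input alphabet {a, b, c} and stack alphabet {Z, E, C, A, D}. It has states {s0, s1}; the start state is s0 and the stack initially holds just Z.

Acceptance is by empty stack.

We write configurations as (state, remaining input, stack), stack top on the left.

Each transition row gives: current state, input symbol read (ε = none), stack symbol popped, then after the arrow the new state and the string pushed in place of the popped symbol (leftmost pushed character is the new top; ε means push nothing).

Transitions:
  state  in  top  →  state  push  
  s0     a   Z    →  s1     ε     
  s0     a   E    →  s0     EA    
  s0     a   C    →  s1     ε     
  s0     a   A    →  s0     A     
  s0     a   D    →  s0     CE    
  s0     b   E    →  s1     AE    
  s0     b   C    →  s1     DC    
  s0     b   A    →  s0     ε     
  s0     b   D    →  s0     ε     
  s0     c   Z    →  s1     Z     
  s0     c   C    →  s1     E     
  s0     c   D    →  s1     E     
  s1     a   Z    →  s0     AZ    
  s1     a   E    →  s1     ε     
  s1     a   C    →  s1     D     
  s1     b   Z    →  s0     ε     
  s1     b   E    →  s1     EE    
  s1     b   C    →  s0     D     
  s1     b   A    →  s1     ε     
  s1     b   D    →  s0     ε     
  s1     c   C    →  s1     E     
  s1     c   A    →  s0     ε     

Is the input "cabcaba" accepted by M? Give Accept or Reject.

Accept

(s0, cabcaba, Z)
  read c, top Z: go to s1, push Z → (s1, abcaba, Z)
  read a, top Z: go to s0, push AZ → (s0, bcaba, AZ)
  read b, top A: go to s0, push ε → (s0, caba, Z)
  read c, top Z: go to s1, push Z → (s1, aba, Z)
  read a, top Z: go to s0, push AZ → (s0, ba, AZ)
  read b, top A: go to s0, push ε → (s0, a, Z)
  read a, top Z: go to s1, push ε → (s1, ε, ε)
All input consumed and the stack is empty.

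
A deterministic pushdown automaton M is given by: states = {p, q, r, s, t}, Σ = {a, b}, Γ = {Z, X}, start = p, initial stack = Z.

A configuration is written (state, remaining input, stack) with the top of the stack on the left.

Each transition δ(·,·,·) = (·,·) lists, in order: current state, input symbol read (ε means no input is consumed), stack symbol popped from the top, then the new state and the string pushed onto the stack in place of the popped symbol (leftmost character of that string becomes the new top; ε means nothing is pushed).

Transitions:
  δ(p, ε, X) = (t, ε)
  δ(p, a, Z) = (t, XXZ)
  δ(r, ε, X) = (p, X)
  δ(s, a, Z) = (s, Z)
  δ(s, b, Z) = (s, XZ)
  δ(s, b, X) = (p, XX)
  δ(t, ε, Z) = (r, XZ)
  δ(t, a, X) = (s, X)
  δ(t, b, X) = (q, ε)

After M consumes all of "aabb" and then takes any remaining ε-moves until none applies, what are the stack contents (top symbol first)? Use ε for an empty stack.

(p, aabb, Z)
  read a, top Z: go to t, push XXZ → (t, abb, XXZ)
  read a, top X: go to s, push X → (s, bb, XXZ)
  read b, top X: go to p, push XX → (p, b, XXXZ)
  ε-move, top X: go to t, push ε → (t, b, XXZ)
  read b, top X: go to q, push ε → (q, ε, XZ)
All input consumed in state q with stack XZ.

XZ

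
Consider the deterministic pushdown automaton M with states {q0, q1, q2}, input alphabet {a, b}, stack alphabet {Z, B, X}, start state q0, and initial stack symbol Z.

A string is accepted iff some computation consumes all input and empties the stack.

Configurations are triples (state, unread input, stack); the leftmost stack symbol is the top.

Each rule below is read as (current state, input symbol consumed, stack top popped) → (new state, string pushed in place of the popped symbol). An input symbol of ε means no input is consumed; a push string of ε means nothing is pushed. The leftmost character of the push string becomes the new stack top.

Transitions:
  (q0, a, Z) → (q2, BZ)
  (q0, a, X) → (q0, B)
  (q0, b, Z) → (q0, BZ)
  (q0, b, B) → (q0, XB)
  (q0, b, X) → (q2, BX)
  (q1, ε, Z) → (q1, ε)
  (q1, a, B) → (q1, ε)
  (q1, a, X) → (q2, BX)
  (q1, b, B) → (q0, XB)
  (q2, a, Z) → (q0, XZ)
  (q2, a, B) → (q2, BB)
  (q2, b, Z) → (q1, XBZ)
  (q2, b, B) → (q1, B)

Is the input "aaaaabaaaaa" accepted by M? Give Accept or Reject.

Accept

(q0, aaaaabaaaaa, Z)
  read a, top Z: go to q2, push BZ → (q2, aaaabaaaaa, BZ)
  read a, top B: go to q2, push BB → (q2, aaabaaaaa, BBZ)
  read a, top B: go to q2, push BB → (q2, aabaaaaa, BBBZ)
  read a, top B: go to q2, push BB → (q2, abaaaaa, BBBBZ)
  read a, top B: go to q2, push BB → (q2, baaaaa, BBBBBZ)
  read b, top B: go to q1, push B → (q1, aaaaa, BBBBBZ)
  read a, top B: go to q1, push ε → (q1, aaaa, BBBBZ)
  read a, top B: go to q1, push ε → (q1, aaa, BBBZ)
  read a, top B: go to q1, push ε → (q1, aa, BBZ)
  read a, top B: go to q1, push ε → (q1, a, BZ)
  read a, top B: go to q1, push ε → (q1, ε, Z)
  ε-move, top Z: go to q1, push ε → (q1, ε, ε)
All input consumed and the stack is empty.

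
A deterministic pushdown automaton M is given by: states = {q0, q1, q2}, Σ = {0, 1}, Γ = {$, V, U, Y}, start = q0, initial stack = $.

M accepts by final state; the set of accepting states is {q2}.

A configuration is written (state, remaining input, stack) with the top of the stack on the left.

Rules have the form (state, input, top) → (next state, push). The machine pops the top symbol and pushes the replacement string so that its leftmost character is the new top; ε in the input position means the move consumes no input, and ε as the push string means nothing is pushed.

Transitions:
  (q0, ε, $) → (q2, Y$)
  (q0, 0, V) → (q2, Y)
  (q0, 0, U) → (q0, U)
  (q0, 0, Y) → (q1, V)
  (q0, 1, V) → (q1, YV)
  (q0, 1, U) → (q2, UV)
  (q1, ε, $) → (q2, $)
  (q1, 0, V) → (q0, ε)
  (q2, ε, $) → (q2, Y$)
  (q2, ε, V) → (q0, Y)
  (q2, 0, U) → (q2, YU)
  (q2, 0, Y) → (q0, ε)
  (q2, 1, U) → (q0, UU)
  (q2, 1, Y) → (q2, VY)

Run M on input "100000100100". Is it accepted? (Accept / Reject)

Reject

(q0, 100000100100, $)
  ε-move, top $: go to q2, push Y$ → (q2, 100000100100, Y$)
  read 1, top Y: go to q2, push VY → (q2, 00000100100, VY$)
  ε-move, top V: go to q0, push Y → (q0, 00000100100, YY$)
  read 0, top Y: go to q1, push V → (q1, 0000100100, VY$)
  read 0, top V: go to q0, push ε → (q0, 000100100, Y$)
  read 0, top Y: go to q1, push V → (q1, 00100100, V$)
  read 0, top V: go to q0, push ε → (q0, 0100100, $)
  ε-move, top $: go to q2, push Y$ → (q2, 0100100, Y$)
  read 0, top Y: go to q0, push ε → (q0, 100100, $)
  ε-move, top $: go to q2, push Y$ → (q2, 100100, Y$)
  read 1, top Y: go to q2, push VY → (q2, 00100, VY$)
  ε-move, top V: go to q0, push Y → (q0, 00100, YY$)
  read 0, top Y: go to q1, push V → (q1, 0100, VY$)
  read 0, top V: go to q0, push ε → (q0, 100, Y$)
No transition applies at (q0, 100, Y$); input not fully consumed.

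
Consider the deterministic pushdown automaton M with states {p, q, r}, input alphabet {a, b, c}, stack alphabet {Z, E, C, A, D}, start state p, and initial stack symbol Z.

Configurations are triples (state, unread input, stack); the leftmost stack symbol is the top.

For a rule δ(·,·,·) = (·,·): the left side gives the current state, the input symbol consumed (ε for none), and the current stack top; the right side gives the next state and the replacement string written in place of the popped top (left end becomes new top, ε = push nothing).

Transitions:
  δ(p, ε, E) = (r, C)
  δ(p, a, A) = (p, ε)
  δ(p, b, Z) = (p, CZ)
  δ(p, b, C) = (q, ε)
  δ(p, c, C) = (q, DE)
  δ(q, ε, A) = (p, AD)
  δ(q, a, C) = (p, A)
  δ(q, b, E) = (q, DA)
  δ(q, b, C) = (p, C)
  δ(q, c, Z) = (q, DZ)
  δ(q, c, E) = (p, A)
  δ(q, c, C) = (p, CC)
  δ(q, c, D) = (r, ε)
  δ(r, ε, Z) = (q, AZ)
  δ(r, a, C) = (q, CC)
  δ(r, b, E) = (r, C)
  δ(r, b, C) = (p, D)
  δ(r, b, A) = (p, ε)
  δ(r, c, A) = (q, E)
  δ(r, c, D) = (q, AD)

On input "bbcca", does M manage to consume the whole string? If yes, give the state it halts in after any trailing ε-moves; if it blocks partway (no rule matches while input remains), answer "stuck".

p

(p, bbcca, Z) ⊢ (p, bcca, CZ) ⊢ (q, cca, Z) ⊢ (q, ca, DZ) ⊢ (r, a, Z) ⊢ (q, a, AZ) ⊢ (p, a, ADZ) ⊢ (p, ε, DZ)
All input consumed; M is in state p.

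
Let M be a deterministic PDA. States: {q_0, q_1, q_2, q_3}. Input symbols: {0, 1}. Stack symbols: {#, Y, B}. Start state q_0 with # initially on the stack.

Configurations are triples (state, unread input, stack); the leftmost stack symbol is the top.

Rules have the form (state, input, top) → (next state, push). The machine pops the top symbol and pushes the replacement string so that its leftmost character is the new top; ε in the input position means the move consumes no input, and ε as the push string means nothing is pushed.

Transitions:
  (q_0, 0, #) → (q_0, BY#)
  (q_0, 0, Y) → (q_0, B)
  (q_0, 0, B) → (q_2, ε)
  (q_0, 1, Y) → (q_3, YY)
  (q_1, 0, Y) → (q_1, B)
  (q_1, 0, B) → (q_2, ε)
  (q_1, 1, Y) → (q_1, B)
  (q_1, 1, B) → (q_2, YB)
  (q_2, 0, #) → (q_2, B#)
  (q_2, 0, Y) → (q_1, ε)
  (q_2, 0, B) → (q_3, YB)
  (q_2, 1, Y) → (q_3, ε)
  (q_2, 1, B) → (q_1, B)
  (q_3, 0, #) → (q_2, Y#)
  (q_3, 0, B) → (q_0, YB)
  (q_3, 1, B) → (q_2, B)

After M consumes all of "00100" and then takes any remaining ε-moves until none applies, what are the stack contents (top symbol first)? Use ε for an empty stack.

#

(q_0, 00100, #)
  read 0, top #: go to q_0, push BY# → (q_0, 0100, BY#)
  read 0, top B: go to q_2, push ε → (q_2, 100, Y#)
  read 1, top Y: go to q_3, push ε → (q_3, 00, #)
  read 0, top #: go to q_2, push Y# → (q_2, 0, Y#)
  read 0, top Y: go to q_1, push ε → (q_1, ε, #)
All input consumed in state q_1 with stack #.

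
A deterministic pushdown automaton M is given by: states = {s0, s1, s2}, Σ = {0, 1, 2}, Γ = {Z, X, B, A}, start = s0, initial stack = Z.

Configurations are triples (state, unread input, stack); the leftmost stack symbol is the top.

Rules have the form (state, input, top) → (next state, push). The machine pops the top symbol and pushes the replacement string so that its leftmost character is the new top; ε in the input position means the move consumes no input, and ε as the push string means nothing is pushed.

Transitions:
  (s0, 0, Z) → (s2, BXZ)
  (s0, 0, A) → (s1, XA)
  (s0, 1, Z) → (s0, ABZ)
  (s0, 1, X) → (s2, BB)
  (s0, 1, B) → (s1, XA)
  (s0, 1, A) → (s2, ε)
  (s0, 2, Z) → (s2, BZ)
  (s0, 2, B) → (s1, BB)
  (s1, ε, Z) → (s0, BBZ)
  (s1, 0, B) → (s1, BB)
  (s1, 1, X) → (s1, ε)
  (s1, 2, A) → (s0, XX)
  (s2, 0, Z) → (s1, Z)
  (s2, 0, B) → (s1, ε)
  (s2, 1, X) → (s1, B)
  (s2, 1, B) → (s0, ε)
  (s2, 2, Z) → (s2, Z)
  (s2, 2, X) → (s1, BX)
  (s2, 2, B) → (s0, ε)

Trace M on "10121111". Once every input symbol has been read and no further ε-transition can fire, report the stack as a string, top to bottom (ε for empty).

(s0, 10121111, Z)
  read 1, top Z: go to s0, push ABZ → (s0, 0121111, ABZ)
  read 0, top A: go to s1, push XA → (s1, 121111, XABZ)
  read 1, top X: go to s1, push ε → (s1, 21111, ABZ)
  read 2, top A: go to s0, push XX → (s0, 1111, XXBZ)
  read 1, top X: go to s2, push BB → (s2, 111, BBXBZ)
  read 1, top B: go to s0, push ε → (s0, 11, BXBZ)
  read 1, top B: go to s1, push XA → (s1, 1, XAXBZ)
  read 1, top X: go to s1, push ε → (s1, ε, AXBZ)
All input consumed in state s1 with stack AXBZ.

AXBZ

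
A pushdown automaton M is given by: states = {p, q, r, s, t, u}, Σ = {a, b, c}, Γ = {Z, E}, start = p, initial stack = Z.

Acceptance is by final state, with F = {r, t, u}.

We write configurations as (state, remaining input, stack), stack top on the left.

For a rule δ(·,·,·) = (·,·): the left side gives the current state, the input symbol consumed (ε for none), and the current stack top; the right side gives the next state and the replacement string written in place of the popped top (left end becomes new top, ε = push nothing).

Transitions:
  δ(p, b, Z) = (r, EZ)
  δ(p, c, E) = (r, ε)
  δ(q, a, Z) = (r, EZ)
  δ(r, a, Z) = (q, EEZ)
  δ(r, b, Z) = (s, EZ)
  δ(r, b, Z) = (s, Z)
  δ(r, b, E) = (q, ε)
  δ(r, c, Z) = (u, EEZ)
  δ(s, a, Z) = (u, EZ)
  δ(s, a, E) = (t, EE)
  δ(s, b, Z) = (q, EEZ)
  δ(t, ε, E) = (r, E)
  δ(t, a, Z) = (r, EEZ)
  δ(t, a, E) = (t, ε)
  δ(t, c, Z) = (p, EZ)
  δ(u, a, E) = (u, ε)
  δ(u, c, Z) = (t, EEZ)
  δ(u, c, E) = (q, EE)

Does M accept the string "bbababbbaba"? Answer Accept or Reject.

No computation consumes all input and reaches a final state.

Reject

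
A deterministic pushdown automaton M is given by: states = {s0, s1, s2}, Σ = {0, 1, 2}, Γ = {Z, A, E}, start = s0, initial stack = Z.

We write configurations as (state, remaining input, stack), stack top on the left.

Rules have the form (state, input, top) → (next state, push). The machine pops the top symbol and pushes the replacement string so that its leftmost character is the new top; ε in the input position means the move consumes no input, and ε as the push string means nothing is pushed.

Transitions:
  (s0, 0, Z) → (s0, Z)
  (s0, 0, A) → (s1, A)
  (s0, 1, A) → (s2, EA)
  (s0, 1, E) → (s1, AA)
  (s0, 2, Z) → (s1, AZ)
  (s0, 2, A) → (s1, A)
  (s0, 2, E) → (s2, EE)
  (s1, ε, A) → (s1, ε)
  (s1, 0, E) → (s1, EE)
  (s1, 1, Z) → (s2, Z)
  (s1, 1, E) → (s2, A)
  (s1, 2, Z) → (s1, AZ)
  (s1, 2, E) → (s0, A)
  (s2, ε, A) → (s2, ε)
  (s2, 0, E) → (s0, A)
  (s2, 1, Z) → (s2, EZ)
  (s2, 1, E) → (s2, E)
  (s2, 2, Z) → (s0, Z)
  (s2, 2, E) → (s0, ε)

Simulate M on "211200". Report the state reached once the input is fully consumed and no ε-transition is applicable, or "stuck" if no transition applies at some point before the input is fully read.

s0

(s0, 211200, Z)
  read 2, top Z: go to s1, push AZ → (s1, 11200, AZ)
  ε-move, top A: go to s1, push ε → (s1, 11200, Z)
  read 1, top Z: go to s2, push Z → (s2, 1200, Z)
  read 1, top Z: go to s2, push EZ → (s2, 200, EZ)
  read 2, top E: go to s0, push ε → (s0, 00, Z)
  read 0, top Z: go to s0, push Z → (s0, 0, Z)
  read 0, top Z: go to s0, push Z → (s0, ε, Z)
All input consumed; M is in state s0.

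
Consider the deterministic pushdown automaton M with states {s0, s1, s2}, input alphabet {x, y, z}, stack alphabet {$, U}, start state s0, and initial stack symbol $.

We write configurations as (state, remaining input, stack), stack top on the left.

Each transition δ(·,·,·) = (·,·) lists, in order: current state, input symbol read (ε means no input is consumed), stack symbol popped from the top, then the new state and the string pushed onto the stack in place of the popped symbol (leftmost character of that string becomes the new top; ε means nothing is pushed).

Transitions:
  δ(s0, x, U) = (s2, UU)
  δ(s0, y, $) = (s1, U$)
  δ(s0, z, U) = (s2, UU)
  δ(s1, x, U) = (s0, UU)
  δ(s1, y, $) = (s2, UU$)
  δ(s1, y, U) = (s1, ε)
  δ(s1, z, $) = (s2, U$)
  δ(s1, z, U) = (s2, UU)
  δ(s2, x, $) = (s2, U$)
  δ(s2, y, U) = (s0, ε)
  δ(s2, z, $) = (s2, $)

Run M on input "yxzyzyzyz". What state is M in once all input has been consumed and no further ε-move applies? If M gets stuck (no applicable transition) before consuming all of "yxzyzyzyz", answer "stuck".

(s0, yxzyzyzyz, $) ⊢ (s1, xzyzyzyz, U$) ⊢ (s0, zyzyzyz, UU$) ⊢ (s2, yzyzyz, UUU$) ⊢ (s0, zyzyz, UU$) ⊢ (s2, yzyz, UUU$) ⊢ (s0, zyz, UU$) ⊢ (s2, yz, UUU$) ⊢ (s0, z, UU$) ⊢ (s2, ε, UUU$)
All input consumed; M is in state s2.

s2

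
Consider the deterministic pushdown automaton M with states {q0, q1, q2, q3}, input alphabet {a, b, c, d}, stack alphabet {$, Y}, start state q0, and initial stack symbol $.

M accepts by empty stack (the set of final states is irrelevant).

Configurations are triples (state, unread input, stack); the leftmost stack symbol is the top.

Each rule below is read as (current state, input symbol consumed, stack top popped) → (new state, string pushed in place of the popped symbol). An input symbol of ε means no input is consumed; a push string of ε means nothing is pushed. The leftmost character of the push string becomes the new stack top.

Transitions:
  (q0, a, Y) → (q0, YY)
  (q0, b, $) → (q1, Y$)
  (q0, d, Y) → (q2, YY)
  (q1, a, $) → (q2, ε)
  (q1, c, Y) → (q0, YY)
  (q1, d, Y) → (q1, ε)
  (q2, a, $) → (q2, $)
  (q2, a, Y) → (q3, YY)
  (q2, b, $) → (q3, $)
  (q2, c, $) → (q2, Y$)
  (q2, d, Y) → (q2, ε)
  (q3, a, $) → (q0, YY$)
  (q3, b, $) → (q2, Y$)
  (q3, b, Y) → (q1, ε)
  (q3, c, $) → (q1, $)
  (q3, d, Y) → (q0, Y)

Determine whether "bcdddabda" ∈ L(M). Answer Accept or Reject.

(q0, bcdddabda, $)
  read b, top $: go to q1, push Y$ → (q1, cdddabda, Y$)
  read c, top Y: go to q0, push YY → (q0, dddabda, YY$)
  read d, top Y: go to q2, push YY → (q2, ddabda, YYY$)
  read d, top Y: go to q2, push ε → (q2, dabda, YY$)
  read d, top Y: go to q2, push ε → (q2, abda, Y$)
  read a, top Y: go to q3, push YY → (q3, bda, YY$)
  read b, top Y: go to q1, push ε → (q1, da, Y$)
  read d, top Y: go to q1, push ε → (q1, a, $)
  read a, top $: go to q2, push ε → (q2, ε, ε)
All input consumed and the stack is empty.

Accept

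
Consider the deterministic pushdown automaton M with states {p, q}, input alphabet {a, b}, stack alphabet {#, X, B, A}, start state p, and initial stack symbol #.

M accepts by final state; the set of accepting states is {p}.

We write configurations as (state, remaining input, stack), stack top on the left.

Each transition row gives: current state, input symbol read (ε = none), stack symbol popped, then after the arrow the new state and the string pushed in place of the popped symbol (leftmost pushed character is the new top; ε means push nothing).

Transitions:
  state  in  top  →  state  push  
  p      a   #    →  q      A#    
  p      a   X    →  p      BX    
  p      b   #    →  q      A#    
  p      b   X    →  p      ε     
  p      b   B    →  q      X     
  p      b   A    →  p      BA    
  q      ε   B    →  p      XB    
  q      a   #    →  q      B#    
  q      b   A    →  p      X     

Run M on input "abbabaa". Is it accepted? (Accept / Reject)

(p, abbabaa, #)
  read a, top #: go to q, push A# → (q, bbabaa, A#)
  read b, top A: go to p, push X → (p, babaa, X#)
  read b, top X: go to p, push ε → (p, abaa, #)
  read a, top #: go to q, push A# → (q, baa, A#)
  read b, top A: go to p, push X → (p, aa, X#)
  read a, top X: go to p, push BX → (p, a, BX#)
No transition applies at (p, a, BX#); input not fully consumed.

Reject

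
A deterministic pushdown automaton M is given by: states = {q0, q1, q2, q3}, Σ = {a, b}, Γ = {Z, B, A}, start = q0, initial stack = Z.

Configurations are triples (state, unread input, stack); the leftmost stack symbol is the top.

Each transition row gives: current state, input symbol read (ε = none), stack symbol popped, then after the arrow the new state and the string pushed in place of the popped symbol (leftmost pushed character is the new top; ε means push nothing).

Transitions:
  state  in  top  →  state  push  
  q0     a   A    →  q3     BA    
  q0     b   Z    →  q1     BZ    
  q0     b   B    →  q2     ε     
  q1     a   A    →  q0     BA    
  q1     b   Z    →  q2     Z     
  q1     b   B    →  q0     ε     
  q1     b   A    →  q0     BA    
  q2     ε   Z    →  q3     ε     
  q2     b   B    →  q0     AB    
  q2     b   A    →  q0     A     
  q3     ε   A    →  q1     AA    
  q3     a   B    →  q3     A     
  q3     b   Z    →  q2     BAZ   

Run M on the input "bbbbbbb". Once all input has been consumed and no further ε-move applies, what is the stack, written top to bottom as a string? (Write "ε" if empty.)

(q0, bbbbbbb, Z) ⊢ (q1, bbbbbb, BZ) ⊢ (q0, bbbbb, Z) ⊢ (q1, bbbb, BZ) ⊢ (q0, bbb, Z) ⊢ (q1, bb, BZ) ⊢ (q0, b, Z) ⊢ (q1, ε, BZ)
All input consumed in state q1 with stack BZ.

BZ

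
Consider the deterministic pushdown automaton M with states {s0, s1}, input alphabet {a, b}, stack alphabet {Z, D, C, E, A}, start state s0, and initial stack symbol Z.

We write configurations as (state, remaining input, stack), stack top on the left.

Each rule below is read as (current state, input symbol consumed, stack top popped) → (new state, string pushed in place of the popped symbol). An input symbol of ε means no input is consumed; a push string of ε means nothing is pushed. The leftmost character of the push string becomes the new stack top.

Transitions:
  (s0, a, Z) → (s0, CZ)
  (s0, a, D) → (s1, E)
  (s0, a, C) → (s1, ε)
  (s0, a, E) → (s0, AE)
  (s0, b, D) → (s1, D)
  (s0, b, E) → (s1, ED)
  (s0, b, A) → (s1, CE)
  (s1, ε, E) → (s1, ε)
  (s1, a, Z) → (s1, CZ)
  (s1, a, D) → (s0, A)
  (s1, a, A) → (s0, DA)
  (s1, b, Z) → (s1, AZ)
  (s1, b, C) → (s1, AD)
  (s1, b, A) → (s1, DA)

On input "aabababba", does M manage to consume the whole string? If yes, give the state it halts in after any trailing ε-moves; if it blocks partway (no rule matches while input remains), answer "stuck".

(s0, aabababba, Z)
  read a, top Z: go to s0, push CZ → (s0, abababba, CZ)
  read a, top C: go to s1, push ε → (s1, bababba, Z)
  read b, top Z: go to s1, push AZ → (s1, ababba, AZ)
  read a, top A: go to s0, push DA → (s0, babba, DAZ)
  read b, top D: go to s1, push D → (s1, abba, DAZ)
  read a, top D: go to s0, push A → (s0, bba, AAZ)
  read b, top A: go to s1, push CE → (s1, ba, CEAZ)
  read b, top C: go to s1, push AD → (s1, a, ADEAZ)
  read a, top A: go to s0, push DA → (s0, ε, DADEAZ)
All input consumed; M is in state s0.

s0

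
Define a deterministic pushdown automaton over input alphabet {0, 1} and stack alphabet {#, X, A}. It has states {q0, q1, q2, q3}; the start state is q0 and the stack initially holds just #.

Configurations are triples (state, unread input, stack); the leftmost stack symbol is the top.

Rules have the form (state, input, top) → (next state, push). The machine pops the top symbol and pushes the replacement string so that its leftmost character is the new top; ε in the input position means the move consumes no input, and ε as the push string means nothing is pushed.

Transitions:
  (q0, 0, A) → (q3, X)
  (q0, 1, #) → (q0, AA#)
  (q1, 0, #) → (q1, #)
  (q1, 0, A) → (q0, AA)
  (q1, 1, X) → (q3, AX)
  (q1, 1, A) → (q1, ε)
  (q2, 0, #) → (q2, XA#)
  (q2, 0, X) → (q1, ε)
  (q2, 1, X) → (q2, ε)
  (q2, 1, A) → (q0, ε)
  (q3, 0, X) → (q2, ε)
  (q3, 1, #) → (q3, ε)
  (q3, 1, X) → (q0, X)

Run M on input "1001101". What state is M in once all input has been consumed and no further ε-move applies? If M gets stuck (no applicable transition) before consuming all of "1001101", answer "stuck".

(q0, 1001101, #)
  read 1, top #: go to q0, push AA# → (q0, 001101, AA#)
  read 0, top A: go to q3, push X → (q3, 01101, XA#)
  read 0, top X: go to q2, push ε → (q2, 1101, A#)
  read 1, top A: go to q0, push ε → (q0, 101, #)
  read 1, top #: go to q0, push AA# → (q0, 01, AA#)
  read 0, top A: go to q3, push X → (q3, 1, XA#)
  read 1, top X: go to q0, push X → (q0, ε, XA#)
All input consumed; M is in state q0.

q0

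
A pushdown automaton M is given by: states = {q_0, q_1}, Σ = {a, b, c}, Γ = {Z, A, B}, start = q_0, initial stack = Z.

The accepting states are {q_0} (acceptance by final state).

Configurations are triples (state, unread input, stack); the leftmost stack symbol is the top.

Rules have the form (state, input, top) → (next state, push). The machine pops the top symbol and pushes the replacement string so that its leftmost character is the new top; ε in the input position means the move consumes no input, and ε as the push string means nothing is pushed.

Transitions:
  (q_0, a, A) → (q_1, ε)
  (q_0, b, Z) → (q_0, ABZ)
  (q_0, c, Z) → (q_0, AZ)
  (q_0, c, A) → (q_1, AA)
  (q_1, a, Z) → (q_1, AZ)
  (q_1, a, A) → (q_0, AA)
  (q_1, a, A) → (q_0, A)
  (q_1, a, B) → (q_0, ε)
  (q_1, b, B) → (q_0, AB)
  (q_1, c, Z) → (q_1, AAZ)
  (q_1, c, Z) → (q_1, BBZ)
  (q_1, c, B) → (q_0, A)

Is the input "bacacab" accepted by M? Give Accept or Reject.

No computation consumes all input and reaches a final state.

Reject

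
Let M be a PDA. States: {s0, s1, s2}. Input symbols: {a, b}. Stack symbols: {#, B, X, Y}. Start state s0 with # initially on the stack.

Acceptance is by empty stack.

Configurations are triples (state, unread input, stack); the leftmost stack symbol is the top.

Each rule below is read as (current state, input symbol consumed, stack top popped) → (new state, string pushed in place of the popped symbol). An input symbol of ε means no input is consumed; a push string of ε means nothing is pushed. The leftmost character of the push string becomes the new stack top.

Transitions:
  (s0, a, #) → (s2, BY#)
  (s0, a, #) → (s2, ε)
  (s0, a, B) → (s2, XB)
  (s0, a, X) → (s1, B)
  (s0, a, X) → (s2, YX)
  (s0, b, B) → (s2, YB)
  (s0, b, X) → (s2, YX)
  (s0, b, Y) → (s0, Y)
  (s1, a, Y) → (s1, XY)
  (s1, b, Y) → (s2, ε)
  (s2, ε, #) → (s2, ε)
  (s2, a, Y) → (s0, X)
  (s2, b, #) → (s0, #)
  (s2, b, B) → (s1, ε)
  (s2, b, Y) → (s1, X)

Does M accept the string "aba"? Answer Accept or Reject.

No computation consumes all input and empties the stack.

Reject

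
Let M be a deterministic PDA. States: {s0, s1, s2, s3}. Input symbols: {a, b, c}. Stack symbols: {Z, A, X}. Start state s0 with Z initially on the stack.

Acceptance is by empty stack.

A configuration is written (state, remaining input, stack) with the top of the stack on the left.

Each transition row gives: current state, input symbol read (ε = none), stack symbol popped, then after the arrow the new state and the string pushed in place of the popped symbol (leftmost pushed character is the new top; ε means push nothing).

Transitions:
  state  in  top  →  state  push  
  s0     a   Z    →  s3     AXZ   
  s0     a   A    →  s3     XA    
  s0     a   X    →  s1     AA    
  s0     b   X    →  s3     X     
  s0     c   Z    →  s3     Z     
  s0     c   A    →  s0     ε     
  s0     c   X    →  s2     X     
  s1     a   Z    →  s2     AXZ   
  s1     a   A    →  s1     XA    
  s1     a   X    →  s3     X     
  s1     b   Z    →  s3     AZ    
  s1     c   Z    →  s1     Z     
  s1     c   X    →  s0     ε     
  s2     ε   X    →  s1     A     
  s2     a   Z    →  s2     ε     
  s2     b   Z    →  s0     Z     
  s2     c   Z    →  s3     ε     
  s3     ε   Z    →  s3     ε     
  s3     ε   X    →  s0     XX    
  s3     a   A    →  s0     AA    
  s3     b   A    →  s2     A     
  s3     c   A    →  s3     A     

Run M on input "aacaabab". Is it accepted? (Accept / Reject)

(s0, aacaabab, Z)
  read a, top Z: go to s3, push AXZ → (s3, acaabab, AXZ)
  read a, top A: go to s0, push AA → (s0, caabab, AAXZ)
  read c, top A: go to s0, push ε → (s0, aabab, AXZ)
  read a, top A: go to s3, push XA → (s3, abab, XAXZ)
  ε-move, top X: go to s0, push XX → (s0, abab, XXAXZ)
  read a, top X: go to s1, push AA → (s1, bab, AAXAXZ)
No transition applies at (s1, bab, AAXAXZ); input not fully consumed.

Reject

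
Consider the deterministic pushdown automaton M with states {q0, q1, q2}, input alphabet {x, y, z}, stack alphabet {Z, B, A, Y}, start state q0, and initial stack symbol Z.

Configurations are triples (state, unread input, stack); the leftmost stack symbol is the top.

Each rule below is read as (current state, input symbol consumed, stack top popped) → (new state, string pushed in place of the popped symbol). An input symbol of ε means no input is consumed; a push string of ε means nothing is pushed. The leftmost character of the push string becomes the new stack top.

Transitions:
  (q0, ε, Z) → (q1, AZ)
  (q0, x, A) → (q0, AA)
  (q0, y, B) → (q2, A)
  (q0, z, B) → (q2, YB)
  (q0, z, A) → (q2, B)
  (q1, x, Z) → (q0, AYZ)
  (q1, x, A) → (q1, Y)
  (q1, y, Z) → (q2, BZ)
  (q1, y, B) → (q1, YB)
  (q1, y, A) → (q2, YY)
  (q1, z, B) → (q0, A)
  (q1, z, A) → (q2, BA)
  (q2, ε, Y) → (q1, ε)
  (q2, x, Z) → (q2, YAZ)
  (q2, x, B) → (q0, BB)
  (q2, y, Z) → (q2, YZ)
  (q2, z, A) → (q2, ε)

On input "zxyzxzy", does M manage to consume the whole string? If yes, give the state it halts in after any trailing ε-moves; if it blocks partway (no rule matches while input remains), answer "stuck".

(q0, zxyzxzy, Z) ⊢ (q1, zxyzxzy, AZ) ⊢ (q2, xyzxzy, BAZ) ⊢ (q0, yzxzy, BBAZ) ⊢ (q2, zxzy, ABAZ) ⊢ (q2, xzy, BAZ) ⊢ (q0, zy, BBAZ) ⊢ (q2, y, YBBAZ) ⊢ (q1, y, BBAZ) ⊢ (q1, ε, YBBAZ)
All input consumed; M is in state q1.

q1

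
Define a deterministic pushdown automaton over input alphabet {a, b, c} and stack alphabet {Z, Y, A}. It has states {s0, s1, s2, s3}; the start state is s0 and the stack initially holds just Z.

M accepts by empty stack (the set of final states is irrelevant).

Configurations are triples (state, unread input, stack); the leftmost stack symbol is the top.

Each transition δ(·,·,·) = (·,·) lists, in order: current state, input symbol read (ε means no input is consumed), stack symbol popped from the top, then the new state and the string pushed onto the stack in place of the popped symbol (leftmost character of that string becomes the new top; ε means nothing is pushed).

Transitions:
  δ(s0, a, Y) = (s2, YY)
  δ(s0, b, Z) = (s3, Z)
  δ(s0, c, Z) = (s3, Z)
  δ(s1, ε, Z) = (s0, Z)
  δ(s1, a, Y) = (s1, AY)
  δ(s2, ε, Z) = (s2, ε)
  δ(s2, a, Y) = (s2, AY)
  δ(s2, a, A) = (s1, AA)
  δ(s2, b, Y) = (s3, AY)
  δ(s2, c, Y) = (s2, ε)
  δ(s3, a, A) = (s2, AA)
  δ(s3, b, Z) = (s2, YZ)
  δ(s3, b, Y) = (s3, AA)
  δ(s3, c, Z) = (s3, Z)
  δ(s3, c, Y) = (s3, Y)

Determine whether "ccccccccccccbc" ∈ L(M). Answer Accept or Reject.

Accept

(s0, ccccccccccccbc, Z)
  read c, top Z: go to s3, push Z → (s3, cccccccccccbc, Z)
  read c, top Z: go to s3, push Z → (s3, ccccccccccbc, Z)
  read c, top Z: go to s3, push Z → (s3, cccccccccbc, Z)
  read c, top Z: go to s3, push Z → (s3, ccccccccbc, Z)
  read c, top Z: go to s3, push Z → (s3, cccccccbc, Z)
  read c, top Z: go to s3, push Z → (s3, ccccccbc, Z)
  read c, top Z: go to s3, push Z → (s3, cccccbc, Z)
  read c, top Z: go to s3, push Z → (s3, ccccbc, Z)
  read c, top Z: go to s3, push Z → (s3, cccbc, Z)
  read c, top Z: go to s3, push Z → (s3, ccbc, Z)
  read c, top Z: go to s3, push Z → (s3, cbc, Z)
  read c, top Z: go to s3, push Z → (s3, bc, Z)
  read b, top Z: go to s2, push YZ → (s2, c, YZ)
  read c, top Y: go to s2, push ε → (s2, ε, Z)
  ε-move, top Z: go to s2, push ε → (s2, ε, ε)
All input consumed and the stack is empty.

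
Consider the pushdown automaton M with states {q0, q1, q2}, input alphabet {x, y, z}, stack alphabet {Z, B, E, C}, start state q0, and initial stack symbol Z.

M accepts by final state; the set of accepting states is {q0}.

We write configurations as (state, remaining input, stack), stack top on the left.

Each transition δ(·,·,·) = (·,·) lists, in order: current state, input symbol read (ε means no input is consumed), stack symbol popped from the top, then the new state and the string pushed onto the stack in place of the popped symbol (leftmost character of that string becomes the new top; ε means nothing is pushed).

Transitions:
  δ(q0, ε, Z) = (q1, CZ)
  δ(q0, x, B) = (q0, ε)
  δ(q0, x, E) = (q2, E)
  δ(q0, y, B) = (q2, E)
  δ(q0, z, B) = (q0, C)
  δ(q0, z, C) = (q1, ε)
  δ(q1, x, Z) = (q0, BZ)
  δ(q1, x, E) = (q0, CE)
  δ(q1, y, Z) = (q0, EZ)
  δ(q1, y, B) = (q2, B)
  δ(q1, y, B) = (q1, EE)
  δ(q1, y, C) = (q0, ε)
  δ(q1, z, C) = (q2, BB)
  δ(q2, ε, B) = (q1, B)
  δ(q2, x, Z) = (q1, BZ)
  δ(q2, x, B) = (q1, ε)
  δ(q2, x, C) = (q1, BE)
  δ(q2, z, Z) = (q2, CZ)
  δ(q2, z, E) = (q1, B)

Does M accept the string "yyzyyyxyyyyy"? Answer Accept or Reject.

Reject

No computation consumes all input and reaches a final state.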